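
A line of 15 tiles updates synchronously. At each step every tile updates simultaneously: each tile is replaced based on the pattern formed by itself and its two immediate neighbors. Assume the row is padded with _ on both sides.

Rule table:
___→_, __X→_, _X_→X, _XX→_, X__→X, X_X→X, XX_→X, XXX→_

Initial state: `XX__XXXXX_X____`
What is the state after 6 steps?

step 1: _XX_____XXXX___
step 2: __XX_______XX__
step 3: ___XX_______XX_
step 4: ____XX_______XX
step 5: _____XX_______X
step 6: ______XX______X

______XX______X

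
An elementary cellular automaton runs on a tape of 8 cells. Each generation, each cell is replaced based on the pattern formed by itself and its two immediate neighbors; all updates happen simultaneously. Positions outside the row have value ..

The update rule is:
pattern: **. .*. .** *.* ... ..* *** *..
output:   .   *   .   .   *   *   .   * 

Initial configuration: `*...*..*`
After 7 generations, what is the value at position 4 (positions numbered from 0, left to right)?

*

********
........
********  (repeats generation 1; period 2)
generation 7: ********
position 4 holds *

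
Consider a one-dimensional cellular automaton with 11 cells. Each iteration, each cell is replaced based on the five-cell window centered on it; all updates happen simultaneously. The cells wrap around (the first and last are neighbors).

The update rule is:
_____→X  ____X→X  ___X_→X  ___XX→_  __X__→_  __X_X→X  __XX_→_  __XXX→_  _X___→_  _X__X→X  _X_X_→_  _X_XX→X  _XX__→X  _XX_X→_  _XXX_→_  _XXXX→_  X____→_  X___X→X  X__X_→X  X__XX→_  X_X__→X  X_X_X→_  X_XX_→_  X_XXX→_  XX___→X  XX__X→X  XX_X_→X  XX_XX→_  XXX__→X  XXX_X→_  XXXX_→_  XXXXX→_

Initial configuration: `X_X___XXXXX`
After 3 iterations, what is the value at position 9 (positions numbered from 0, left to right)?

_

_XX_X______
___XX__XXXX
XX__XX____X
position 9 holds _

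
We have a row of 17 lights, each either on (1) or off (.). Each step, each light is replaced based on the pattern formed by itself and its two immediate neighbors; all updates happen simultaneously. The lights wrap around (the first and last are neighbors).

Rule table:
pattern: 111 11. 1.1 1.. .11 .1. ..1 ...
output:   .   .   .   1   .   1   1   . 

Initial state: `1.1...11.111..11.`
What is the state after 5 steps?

1.11.1......11...
1....11....1..1.1
.1..1..1..11111..
1111111111.....1.
..........1...11.

..........1...11.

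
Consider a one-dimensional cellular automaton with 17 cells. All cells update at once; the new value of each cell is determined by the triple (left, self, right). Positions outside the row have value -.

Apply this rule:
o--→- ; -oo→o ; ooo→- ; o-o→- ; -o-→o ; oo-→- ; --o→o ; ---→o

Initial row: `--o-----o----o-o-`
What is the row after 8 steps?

o-o-o-o---o-----o

step 1: ooo-ooooo-oooo-o-
step 2: o---o-----o----o-
step 3: o-ooo-ooooo-oooo-
step 4: o-o---o-----o----
step 5: o-o-ooo-ooooo-ooo
step 6: o-o-o---o-----o--
step 7: o-o-o-ooo-ooooo-o
step 8: o-o-o-o---o-----o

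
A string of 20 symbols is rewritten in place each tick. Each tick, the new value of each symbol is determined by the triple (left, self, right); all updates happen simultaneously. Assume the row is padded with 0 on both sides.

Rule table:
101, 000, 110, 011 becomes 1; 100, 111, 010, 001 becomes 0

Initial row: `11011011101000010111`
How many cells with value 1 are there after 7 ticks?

9

11111110110011001101
10000011110011001110
00111010010011001010
10101100000011000100
01011101111011010001
00110111001111100100
10111101001000100001
count of 1: 9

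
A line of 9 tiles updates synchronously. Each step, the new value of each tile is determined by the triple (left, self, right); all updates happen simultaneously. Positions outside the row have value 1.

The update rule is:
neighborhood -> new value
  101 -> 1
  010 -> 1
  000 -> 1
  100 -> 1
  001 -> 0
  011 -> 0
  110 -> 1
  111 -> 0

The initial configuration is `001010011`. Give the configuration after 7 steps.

100111000

step 1: 101111000
step 2: 110001110
step 3: 011100011
step 4: 100111000
step 5: 110001110  (repeats step 2; period 3)
step 7: 100111000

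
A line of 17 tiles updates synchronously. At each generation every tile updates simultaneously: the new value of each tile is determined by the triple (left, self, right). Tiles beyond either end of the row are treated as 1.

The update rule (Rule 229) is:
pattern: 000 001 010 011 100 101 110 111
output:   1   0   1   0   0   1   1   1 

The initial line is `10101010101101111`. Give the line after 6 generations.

11111111111111101

11111111110110111
11111111111011011
11111111111101101
11111111111110110
11111111111111011
11111111111111101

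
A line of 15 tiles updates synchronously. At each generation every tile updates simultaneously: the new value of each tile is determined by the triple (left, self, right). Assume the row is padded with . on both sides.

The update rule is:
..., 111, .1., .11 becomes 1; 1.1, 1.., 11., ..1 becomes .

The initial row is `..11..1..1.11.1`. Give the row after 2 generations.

1.1.1.1..1.1..1

generation 1: 1.1...1..1.1..1
generation 2: 1.1.1.1..1.1..1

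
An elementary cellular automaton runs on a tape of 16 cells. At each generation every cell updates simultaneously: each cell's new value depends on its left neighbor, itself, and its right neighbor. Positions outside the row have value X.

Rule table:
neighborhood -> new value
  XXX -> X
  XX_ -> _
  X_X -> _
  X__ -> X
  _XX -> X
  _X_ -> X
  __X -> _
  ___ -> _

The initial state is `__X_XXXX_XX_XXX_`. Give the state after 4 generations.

X_X_XXX__X__XX__
__X_XX_X_XX_X_X_
X_X_X__X_X__X_X_
__X_XX_X_XX_X_X_

__X_XX_X_XX_X_X_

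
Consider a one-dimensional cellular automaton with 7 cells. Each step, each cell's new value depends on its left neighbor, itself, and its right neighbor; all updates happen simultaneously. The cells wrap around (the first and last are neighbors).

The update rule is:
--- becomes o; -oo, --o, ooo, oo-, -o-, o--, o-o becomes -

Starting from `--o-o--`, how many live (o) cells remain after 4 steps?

3

step 1: o-----o
step 2: --ooo--
step 3: o-----o  (repeats step 1; period 2)
step 4: --ooo--
count of o: 3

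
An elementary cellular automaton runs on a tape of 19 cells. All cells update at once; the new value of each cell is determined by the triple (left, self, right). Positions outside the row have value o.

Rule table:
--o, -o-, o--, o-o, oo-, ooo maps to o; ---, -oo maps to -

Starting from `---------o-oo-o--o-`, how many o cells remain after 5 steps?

step 1: o-------ooo-ooooooo
step 2: oo-----o-ooo-oooooo
step 3: ooo---ooo-ooo-ooooo
step 4: oooo-o-ooo-ooo-oooo
step 5: ooooooo-ooo-ooo-ooo
count of o: 16

16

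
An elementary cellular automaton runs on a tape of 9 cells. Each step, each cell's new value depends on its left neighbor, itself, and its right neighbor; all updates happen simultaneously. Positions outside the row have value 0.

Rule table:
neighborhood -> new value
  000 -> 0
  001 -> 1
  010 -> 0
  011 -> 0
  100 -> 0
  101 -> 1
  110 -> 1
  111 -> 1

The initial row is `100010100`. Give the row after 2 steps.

001010000

step 1: 000101000
step 2: 001010000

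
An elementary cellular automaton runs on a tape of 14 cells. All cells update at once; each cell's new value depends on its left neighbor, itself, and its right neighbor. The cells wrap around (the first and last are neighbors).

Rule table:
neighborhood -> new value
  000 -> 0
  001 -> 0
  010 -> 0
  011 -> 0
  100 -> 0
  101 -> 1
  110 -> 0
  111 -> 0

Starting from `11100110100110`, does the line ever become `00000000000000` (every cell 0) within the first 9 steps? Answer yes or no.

00000001000001
00000000000000
all cells are 0 at step 2

yes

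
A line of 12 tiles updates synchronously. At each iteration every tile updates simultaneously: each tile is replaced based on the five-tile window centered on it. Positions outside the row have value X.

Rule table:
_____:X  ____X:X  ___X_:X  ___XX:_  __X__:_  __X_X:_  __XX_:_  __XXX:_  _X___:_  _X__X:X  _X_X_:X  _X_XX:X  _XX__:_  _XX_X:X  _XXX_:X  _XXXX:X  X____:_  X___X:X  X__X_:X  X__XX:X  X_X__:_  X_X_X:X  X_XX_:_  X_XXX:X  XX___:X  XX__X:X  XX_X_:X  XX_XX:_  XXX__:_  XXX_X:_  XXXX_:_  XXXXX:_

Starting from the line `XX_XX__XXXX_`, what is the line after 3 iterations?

_____XX_X___
X_XX__XX__X_
____XX__XX_X

____XX__XX_X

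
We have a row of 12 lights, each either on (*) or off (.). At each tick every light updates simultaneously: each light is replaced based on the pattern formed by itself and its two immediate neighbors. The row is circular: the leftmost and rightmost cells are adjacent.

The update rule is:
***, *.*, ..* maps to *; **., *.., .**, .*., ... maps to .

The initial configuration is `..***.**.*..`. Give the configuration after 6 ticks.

*..*....*.*.

.*.*.*..*...
*.*.*..*....
.*.*..*....*
*.*..*....*.
.*..*....*.*
*..*....*.*.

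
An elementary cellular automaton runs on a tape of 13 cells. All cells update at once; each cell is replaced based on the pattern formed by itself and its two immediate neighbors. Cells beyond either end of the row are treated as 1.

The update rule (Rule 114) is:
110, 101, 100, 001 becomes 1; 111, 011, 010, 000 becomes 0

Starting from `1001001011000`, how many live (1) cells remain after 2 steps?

1110110101101
0011011010110
count of 1: 7

7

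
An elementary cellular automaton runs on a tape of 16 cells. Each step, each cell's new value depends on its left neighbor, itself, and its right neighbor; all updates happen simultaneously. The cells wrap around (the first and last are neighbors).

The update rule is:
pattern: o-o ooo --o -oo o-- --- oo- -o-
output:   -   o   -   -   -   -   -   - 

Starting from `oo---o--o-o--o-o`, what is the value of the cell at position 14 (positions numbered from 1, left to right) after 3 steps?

-

o---------------
----------------
----------------
position 14 holds -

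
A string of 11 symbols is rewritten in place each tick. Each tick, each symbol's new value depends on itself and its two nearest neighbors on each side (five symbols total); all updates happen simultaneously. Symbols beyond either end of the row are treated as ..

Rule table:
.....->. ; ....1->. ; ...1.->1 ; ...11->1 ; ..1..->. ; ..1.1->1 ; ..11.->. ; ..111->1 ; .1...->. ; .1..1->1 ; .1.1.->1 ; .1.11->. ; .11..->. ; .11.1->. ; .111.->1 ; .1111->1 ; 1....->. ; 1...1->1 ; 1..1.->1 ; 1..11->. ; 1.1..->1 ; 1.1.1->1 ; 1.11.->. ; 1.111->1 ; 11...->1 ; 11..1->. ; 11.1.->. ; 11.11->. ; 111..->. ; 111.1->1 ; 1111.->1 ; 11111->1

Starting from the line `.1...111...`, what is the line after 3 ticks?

11.1111.1..

tick 1: 1..1111.1..
tick 2: .1.1111.1..
tick 3: 11.1111.1..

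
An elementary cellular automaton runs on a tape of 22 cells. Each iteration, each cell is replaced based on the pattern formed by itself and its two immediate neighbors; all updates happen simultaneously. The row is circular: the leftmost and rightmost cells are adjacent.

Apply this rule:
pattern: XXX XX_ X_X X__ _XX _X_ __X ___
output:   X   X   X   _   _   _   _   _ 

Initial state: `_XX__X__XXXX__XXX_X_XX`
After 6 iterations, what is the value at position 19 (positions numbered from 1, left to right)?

X_X______XXX___XXX_X_X
XX________XX____XXX_X_
_X_________X_____XXX_X
X_________________XXX_
___________________XXX
____________________XX
position 19 holds _

_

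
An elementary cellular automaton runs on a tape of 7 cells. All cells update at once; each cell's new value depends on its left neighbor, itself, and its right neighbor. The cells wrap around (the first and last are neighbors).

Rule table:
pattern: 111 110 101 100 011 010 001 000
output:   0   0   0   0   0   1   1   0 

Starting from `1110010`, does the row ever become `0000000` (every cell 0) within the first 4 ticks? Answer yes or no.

0000110
0001000
0011000
0100000
tick 4 is 0100000, still not uniform 0

no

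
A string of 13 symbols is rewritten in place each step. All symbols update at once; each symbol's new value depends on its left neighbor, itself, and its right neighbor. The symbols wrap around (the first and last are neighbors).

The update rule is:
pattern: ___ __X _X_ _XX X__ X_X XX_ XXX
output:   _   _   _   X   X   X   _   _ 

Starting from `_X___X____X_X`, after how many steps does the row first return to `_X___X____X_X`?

X_X___X____X_
_X_X___X____X
X_X_X___X____
_X_X_X___X___
__X_X_X___X__
___X_X_X___X_
____X_X_X___X
X____X_X_X___
_X____X_X_X__
__X____X_X_X_
___X____X_X_X
X___X____X_X_
_X___X____X_X

13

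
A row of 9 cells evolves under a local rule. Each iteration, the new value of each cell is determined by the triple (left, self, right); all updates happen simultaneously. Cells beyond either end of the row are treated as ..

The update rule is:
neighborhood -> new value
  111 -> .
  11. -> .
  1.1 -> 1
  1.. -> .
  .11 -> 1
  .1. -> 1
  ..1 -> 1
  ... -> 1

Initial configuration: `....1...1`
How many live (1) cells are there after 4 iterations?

11111.111
1....11..
1.1111..1
111....11
count of 1: 5

5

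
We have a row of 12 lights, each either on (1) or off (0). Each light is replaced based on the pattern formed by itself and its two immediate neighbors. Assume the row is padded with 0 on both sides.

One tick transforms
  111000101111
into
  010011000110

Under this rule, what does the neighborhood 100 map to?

At position 3 the neighborhood is 100; the next row has 0 there.

0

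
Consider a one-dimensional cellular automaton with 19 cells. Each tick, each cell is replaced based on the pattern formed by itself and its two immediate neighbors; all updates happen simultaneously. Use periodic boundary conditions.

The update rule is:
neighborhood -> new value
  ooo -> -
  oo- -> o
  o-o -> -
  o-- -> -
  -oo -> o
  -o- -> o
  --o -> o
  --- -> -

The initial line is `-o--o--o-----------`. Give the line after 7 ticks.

oo-oo-oo-----------
oo-oo-oo----------o
-o-oo-oo---------oo
-o-oo-oo--------ooo
-o-oo-oo-------oo-o
-o-oo-oo------ooo-o
-o-oo-oo-----oo-o-o

-o-oo-oo-----oo-o-o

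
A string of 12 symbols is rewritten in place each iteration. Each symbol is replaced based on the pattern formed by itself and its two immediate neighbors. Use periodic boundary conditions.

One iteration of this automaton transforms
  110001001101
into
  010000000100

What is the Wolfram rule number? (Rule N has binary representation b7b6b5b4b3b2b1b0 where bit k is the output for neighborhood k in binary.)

64

position 0: 111 → 0  (bit 7 = 0)
position 1: 110 → 1  (bit 6 = 1)
position 10: 101 → 0  (bit 5 = 0)
position 2: 100 → 0  (bit 4 = 0)
position 8: 011 → 0  (bit 3 = 0)
position 5: 010 → 0  (bit 2 = 0)
position 4: 001 → 0  (bit 1 = 0)
position 3: 000 → 0  (bit 0 = 0)
bits b7..b0 = 01000000 = 64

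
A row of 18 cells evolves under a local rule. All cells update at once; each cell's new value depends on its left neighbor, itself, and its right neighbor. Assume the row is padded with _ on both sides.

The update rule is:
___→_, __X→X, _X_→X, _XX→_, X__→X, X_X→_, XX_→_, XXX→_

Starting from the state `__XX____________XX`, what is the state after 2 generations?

XXXXXX________XXX_

generation 1: _X__X__________X__
generation 2: XXXXXX________XXX_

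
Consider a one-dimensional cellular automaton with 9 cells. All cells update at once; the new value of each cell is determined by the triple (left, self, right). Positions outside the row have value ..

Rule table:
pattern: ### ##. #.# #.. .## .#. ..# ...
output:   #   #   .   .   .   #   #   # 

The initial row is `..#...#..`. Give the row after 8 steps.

step 1: ###.###.#
step 2: .##..##.#
step 3: #.#.#.#.#
step 4: #.#.#.#.#  (fixed point — unchanged through step 8)

#.#.#.#.#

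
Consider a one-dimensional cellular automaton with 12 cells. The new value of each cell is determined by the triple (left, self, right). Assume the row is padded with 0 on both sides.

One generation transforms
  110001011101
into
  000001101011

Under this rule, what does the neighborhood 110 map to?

At position 1 the neighborhood is 110; the next row has 0 there.

0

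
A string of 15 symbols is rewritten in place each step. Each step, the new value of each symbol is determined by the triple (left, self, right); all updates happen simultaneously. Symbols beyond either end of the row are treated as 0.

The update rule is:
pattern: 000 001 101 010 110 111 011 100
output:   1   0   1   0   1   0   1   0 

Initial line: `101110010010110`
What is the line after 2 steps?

011010000001110
011100111101010

011100111101010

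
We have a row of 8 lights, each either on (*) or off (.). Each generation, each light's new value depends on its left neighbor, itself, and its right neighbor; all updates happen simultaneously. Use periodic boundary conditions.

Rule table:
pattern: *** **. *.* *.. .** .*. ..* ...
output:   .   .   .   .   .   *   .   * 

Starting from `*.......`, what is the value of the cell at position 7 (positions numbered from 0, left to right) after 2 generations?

generation 1: *.*****.
generation 2: *.......
position 7 holds .

.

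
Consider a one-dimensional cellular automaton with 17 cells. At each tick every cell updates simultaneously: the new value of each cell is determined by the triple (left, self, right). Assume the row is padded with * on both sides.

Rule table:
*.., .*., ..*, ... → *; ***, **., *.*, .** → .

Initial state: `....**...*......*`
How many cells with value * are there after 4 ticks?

****..**********.
....**...........
****..***********
....**...........
count of *: 2

2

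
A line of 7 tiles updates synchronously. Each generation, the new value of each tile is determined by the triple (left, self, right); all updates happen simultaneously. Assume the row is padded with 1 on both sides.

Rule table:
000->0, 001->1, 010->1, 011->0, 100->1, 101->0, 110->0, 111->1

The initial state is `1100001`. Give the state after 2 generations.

0011110

generation 1: 1010010
generation 2: 0011110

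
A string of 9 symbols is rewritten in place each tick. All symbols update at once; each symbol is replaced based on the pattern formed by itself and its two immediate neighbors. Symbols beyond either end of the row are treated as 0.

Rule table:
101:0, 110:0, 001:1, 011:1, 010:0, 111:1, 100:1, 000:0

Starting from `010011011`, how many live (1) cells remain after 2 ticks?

5

tick 1: 101110010
tick 2: 001101101
count of 1: 5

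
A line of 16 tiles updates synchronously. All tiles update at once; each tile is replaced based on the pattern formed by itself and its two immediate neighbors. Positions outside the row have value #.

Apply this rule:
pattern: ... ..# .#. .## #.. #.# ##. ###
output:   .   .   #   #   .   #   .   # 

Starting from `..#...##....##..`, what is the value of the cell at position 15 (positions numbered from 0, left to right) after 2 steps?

..#...#.....#...
..#...#.....#...
position 15 holds .

.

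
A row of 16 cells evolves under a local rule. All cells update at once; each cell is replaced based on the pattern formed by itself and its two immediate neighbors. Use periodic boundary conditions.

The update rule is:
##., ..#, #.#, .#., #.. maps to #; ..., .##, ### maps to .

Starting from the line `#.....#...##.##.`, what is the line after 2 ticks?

##...###.#.##.##
.##.#..####.##..

.##.#..####.##..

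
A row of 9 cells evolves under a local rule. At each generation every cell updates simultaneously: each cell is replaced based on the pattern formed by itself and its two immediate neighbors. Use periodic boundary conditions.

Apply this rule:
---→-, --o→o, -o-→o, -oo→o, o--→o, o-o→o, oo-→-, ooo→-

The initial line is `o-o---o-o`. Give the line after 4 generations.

-oo--oooo

-ooo-oooo
oo--oo---
o-ooo-o-o
-oo--oooo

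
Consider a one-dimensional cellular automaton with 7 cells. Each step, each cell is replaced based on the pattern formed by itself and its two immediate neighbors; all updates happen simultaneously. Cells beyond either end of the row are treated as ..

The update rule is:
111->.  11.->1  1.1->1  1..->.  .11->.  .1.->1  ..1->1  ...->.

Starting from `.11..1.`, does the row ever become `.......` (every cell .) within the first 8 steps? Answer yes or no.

no

1.1.11.
1111.1.
...111.
..1..1.
.11.11.
1.11.1.
11.111.
.11..1.
step 8 is .11..1., still not uniform .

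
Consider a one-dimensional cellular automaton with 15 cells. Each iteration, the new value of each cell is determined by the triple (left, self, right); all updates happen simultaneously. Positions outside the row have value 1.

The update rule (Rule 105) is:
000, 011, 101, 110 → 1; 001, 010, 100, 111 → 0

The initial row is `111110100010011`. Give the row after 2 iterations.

iteration 1: 000011001000010
iteration 2: 011011000011001

011011000011001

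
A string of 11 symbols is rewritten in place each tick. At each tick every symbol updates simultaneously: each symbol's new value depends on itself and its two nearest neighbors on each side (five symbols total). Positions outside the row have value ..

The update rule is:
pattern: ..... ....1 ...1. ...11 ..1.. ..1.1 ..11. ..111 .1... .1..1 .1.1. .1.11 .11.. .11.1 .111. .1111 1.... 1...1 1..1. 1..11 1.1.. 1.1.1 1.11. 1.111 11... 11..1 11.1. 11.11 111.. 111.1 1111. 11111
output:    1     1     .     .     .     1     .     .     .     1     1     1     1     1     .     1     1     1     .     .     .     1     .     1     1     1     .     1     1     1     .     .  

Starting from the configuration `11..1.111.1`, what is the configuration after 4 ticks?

..1...1...1

.11.111.1..
..111.1...1
1...1...1..
..1...1...1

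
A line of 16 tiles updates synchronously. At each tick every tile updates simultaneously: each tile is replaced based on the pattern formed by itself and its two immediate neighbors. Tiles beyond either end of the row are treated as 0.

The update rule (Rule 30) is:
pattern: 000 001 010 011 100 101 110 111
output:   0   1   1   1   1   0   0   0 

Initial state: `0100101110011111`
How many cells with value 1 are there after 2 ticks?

1111101001110000
1000001111001000
count of 1: 6

6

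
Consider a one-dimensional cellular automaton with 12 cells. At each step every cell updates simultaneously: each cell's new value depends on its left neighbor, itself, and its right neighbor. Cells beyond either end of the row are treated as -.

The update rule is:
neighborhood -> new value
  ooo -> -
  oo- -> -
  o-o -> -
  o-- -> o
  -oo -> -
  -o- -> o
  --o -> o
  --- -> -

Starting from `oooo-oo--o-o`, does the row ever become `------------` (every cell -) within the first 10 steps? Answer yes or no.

no

-------ooo-o
------o----o
-----ooo--oo
----o---oo--
---ooo-o--o-
--o----ooooo
-ooo--o-----
o---oooo----
oo-o----o---
---oo--ooo--
step 10 is ---oo--ooo--, still not uniform -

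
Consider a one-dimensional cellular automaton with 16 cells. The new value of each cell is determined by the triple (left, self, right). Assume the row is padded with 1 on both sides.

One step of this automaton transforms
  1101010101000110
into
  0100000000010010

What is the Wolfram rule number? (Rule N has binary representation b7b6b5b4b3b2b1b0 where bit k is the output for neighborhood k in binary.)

position 0: 111 → 0  (bit 7 = 0)
position 1: 110 → 1  (bit 6 = 1)
position 2: 101 → 0  (bit 5 = 0)
position 10: 100 → 0  (bit 4 = 0)
position 13: 011 → 0  (bit 3 = 0)
position 3: 010 → 0  (bit 2 = 0)
position 12: 001 → 0  (bit 1 = 0)
position 11: 000 → 1  (bit 0 = 1)
bits b7..b0 = 01000001 = 65

65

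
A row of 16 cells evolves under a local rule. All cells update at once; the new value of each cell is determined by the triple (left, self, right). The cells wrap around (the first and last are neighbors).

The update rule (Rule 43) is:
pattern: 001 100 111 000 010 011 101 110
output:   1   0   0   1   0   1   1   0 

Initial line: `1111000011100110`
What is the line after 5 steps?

1000011110001101
0011110000111011
0110000111100110
1100111100001100
1001100001111001

1001100001111001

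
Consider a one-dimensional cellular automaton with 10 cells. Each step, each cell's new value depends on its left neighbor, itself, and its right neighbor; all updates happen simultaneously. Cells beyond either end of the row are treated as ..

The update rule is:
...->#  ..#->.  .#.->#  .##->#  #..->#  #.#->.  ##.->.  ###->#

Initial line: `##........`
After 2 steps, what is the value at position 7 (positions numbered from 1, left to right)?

#

#.########
#.#######.
position 7 holds #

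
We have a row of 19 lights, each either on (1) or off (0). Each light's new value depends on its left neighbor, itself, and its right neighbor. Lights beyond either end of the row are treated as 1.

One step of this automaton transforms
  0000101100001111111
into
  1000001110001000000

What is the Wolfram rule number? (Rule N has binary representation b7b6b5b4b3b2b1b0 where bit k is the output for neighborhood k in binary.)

88

position 13: 111 → 0  (bit 7 = 0)
position 7: 110 → 1  (bit 6 = 1)
position 5: 101 → 0  (bit 5 = 0)
position 0: 100 → 1  (bit 4 = 1)
position 6: 011 → 1  (bit 3 = 1)
position 4: 010 → 0  (bit 2 = 0)
position 3: 001 → 0  (bit 1 = 0)
position 1: 000 → 0  (bit 0 = 0)
bits b7..b0 = 01011000 = 88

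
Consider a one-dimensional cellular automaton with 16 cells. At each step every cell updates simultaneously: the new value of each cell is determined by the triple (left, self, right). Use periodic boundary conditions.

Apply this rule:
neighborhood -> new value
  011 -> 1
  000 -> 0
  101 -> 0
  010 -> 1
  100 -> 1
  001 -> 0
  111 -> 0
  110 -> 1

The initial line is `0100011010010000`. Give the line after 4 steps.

0110011011011000
0111011011011100
0101011011010110
0101011011010111

0101011011010111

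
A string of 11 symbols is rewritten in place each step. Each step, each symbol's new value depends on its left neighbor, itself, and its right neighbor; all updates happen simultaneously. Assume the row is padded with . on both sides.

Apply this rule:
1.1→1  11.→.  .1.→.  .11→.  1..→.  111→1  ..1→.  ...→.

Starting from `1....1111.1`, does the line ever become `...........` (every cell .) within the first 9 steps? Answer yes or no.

......11.1.
........1..
...........
all cells are . at step 3

yes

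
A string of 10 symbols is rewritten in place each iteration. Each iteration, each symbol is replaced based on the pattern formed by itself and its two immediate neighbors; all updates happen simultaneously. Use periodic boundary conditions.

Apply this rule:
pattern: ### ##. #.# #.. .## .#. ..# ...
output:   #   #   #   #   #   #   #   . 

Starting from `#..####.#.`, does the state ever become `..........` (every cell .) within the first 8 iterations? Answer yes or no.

no

##########
##########  (fixed point — unchanged through iteration 8)
iteration 8 is ##########, still not uniform .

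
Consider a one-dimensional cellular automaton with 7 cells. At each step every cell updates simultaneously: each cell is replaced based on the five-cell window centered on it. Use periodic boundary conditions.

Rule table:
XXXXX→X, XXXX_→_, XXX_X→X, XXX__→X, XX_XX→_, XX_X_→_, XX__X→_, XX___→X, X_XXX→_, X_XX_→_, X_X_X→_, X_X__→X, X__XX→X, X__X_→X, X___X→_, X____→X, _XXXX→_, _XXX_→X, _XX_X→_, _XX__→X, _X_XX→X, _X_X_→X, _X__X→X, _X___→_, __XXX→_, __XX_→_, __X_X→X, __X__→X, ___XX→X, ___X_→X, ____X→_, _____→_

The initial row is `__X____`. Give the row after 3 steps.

X__XXXX

_XX_X__
X___X__
X__XXXX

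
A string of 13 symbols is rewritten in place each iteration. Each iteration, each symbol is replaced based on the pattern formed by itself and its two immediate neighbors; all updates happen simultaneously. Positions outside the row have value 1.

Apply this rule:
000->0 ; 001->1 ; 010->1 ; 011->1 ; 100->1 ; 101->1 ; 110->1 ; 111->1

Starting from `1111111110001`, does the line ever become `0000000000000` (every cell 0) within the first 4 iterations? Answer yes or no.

no

1111111111011
1111111111111
1111111111111  (fixed point — unchanged through iteration 4)
iteration 4 is 1111111111111, still not uniform 0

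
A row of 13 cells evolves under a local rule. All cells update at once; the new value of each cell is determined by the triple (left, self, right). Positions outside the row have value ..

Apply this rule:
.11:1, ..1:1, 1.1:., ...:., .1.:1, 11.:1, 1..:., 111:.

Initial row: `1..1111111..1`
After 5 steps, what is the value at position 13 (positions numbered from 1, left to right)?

1

1.11.....1.11
1.11....11.11
1.11...111.11
1.11..11.1.11
1.11.111.1.11
position 13 holds 1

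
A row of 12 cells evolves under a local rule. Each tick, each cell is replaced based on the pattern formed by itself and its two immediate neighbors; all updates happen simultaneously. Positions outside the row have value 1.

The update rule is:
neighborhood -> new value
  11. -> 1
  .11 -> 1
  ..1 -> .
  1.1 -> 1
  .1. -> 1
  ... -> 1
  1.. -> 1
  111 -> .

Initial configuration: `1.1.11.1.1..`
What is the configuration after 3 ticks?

tick 1: 11111111111.
tick 2: ..........11
tick 3: 111111111.1.

111111111.1.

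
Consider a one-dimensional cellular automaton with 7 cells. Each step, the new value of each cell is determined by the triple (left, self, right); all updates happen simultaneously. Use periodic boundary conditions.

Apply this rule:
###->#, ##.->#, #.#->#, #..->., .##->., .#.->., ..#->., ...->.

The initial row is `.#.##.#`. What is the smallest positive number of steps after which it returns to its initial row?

7

step 1: #.#.##.
step 2: .#.#.##
step 3: #.#.#.#
step 4: ##.#.#.
step 5: .##.#.#
step 6: #.##.#.
step 7: .#.##.#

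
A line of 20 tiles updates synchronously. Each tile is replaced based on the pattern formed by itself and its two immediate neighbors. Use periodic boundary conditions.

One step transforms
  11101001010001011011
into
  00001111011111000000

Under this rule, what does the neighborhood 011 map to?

0

At position 15 the neighborhood is 011; the next row has 0 there.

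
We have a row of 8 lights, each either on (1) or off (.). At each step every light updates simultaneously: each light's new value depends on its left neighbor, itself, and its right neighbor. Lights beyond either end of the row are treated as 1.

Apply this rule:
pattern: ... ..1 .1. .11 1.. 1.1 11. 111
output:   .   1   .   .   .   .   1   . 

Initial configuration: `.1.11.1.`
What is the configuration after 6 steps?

...1..1.

step 1: ....1...
step 2: ...1...1
step 3: ..1...1.
step 4: .1...1..
step 5: ....1..1
step 6: ...1..1.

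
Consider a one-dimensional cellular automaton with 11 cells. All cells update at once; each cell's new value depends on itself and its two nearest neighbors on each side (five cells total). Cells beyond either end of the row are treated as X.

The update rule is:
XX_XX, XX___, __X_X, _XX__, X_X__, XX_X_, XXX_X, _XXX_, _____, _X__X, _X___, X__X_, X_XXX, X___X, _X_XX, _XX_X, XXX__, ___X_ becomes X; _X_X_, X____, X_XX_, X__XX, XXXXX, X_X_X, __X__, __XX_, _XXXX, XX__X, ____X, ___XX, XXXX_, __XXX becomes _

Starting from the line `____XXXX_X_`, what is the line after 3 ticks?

_XX_XXX____

tick 1: X______XX_X
tick 2: XX_XX___XXX
tick 3: _XX_XXX____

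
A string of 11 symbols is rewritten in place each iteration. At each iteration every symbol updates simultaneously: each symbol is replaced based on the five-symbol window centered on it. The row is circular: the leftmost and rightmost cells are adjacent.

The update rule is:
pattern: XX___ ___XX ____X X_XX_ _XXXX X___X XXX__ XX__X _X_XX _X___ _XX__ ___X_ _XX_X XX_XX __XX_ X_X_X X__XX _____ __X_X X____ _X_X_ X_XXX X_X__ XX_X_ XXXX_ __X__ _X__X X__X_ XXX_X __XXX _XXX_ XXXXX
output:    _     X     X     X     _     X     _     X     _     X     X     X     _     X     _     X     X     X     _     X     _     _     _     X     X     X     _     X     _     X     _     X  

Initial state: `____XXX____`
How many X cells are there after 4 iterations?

5

XXXXX___XXX
XXXX__XXX_X
_XX_XXX__X_
X__X___XXX_
count of X: 5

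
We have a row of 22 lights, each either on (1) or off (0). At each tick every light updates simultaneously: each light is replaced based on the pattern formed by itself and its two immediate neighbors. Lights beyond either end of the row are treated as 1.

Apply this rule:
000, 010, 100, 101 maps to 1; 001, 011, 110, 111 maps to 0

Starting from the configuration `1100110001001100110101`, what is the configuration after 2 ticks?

0010001101100010001110
1011100010011011100001

1011100010011011100001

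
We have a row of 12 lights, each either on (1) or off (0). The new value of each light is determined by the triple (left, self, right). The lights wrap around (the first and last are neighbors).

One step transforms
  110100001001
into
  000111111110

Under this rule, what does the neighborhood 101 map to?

At position 2 the neighborhood is 101; the next row has 0 there.

0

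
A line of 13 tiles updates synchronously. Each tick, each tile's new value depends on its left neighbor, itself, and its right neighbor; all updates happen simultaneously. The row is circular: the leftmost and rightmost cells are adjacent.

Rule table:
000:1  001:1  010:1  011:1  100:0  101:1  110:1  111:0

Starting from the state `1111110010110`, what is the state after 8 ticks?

1000001011111

1000010111111
1011111100000
1110000101111
0010111111000
1111100001011
0000101111110
1111111000010
1000001011111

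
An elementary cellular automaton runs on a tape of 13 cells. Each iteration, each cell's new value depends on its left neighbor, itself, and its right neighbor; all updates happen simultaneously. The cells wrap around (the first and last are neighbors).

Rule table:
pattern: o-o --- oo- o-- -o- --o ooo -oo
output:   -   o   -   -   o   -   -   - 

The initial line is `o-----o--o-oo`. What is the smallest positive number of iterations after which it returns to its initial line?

iteration 1: --ooo-o--o---
iteration 2: o-----o--o-oo

2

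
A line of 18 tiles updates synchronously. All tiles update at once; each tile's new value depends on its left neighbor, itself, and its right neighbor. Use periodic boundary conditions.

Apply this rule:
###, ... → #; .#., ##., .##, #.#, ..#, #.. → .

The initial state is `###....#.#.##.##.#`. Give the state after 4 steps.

step 1: ##..##............
step 2: .......##########.
step 3: ######..########..
step 4: .####....######...

.####....######...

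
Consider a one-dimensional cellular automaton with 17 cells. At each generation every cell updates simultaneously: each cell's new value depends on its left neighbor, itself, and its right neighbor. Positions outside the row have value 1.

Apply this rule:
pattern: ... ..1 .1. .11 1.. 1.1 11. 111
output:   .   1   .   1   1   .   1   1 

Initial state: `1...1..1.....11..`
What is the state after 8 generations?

11.1.11.1...11111
11...11..1.111111
111.11111..111111
111.1111111111111
111.1111111111111  (fixed point — unchanged through generation 8)

111.1111111111111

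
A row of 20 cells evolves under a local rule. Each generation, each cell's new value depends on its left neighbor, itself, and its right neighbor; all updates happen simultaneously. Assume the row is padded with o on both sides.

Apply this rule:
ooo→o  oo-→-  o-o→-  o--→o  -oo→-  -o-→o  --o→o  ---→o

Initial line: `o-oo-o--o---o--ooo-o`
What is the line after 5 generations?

-----oooooooooo-o---
ooooo-oooooooo--oooo
oooo---oooooo-oo-ooo
ooo-ooo-oooo------oo
oo---o---oo-oooooo-o

oo---o---oo-oooooo-o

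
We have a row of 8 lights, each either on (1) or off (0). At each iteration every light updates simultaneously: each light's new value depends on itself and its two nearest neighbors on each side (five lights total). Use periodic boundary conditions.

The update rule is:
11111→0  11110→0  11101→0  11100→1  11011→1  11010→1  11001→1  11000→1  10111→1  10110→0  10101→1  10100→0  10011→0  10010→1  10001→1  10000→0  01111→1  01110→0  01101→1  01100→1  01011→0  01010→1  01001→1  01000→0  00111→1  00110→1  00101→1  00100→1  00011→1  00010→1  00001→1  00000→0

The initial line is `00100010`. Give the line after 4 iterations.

00110011

11101110
10011001
11011101
00110011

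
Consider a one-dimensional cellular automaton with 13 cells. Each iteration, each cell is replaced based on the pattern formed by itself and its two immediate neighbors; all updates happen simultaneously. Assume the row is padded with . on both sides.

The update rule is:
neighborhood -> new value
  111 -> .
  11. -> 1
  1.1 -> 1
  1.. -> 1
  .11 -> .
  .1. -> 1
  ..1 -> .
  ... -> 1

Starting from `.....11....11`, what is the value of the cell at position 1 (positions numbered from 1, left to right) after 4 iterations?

iteration 1: 1111..1111..1
iteration 2: ...11....11.1
iteration 3: 11..1111..111
iteration 4: .11....11...1
position 1 holds .

.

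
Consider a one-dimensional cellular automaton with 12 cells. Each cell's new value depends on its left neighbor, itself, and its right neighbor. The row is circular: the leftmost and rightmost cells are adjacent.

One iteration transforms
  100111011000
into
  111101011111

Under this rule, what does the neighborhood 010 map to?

At position 0 the neighborhood is 010; the next row has 1 there.

1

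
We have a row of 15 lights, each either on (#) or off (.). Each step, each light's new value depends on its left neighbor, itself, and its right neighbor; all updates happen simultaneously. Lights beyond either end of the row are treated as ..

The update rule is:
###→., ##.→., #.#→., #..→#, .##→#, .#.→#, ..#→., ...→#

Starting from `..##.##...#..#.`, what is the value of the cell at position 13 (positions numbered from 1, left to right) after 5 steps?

.

step 1: #.#..#.##.##.##
step 2: #.##.#.#..#..#.
step 3: #.#..#.##.##.##  (repeats step 1; period 2)
step 5: #.#..#.##.##.##
position 13 holds .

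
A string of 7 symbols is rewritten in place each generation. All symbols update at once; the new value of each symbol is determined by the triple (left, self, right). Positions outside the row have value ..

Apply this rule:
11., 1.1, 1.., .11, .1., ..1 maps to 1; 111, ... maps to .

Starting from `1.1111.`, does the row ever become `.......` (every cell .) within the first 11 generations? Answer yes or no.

111..11
1.11111
111...1
1.11.11
1111111
1.....1
11...11
111.111
1.111.1
111.111  (repeats generation 8; period 2)
generation 11: 1.111.1
generation 11 is 1.111.1, still not uniform .

no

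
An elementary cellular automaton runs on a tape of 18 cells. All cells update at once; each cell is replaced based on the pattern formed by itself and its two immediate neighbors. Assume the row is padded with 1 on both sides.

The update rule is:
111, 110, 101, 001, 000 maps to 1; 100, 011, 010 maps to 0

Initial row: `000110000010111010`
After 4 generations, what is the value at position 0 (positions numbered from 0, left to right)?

generation 1: 011010111101011101
generation 2: 101101011110101110
generation 3: 110110101111010111
generation 4: 111011010111101011
position 0 holds 1

1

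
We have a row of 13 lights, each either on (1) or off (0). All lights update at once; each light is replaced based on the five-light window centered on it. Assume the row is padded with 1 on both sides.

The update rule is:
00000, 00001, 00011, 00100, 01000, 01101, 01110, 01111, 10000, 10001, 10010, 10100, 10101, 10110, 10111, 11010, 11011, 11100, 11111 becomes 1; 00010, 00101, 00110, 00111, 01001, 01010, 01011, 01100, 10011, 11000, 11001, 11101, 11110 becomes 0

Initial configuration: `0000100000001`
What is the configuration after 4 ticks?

1111110011111

0110111111110
1111111111001
1111111101000
1111110011111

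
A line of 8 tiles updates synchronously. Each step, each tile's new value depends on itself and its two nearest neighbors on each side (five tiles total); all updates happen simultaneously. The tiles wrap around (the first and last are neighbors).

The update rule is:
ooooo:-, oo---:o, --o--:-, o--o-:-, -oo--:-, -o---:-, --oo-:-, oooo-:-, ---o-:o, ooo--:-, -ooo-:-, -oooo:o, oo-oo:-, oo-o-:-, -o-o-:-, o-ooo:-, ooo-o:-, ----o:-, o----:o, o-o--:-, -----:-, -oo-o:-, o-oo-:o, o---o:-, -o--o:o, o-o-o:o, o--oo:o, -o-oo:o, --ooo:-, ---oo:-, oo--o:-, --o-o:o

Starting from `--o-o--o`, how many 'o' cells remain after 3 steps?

3

o-o--o--
o--o--o-
-o--o-o-
count of o: 3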